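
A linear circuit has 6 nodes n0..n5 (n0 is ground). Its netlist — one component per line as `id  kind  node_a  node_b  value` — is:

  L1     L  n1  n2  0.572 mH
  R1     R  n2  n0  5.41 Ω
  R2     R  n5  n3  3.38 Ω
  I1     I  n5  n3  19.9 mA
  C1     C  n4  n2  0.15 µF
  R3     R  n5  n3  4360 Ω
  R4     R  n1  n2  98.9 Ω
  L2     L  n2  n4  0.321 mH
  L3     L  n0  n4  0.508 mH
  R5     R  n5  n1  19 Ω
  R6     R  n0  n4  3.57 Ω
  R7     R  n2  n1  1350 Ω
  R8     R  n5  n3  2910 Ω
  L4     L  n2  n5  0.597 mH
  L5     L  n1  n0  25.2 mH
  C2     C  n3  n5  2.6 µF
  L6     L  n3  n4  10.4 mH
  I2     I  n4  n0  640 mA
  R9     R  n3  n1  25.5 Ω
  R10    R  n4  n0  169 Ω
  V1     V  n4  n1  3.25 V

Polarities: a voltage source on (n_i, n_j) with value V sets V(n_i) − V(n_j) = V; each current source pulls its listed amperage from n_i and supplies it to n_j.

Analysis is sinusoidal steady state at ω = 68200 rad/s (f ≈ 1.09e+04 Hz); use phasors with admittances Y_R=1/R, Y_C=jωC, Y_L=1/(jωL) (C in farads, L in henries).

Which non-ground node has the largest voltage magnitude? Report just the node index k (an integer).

1

Apply KCL at each of the 5 non-ground nodes and solve the resulting linear system.
Node n1: branches {L1, R4, R5, R7, L5, R9, V1} → V_1 = -4.718-0.7276j
Node n2: branches {L1, R1, C1, R4, L2, R7, L4} → V_2 = -1.075+0.8819j
Node n3: branches {R2, I1, R3, R8, C2, L6, R9} → V_3 = -4.028-1.519j
Node n4: branches {C1, L2, L3, R6, L6, I2, R10, V1} → V_4 = -1.468-0.7276j
Node n5: branches {R2, I1, R3, R5, R8, L4, C2} → V_5 = -4.054-1.596j
Source currents: i(V1)=-0.1432+0.1554j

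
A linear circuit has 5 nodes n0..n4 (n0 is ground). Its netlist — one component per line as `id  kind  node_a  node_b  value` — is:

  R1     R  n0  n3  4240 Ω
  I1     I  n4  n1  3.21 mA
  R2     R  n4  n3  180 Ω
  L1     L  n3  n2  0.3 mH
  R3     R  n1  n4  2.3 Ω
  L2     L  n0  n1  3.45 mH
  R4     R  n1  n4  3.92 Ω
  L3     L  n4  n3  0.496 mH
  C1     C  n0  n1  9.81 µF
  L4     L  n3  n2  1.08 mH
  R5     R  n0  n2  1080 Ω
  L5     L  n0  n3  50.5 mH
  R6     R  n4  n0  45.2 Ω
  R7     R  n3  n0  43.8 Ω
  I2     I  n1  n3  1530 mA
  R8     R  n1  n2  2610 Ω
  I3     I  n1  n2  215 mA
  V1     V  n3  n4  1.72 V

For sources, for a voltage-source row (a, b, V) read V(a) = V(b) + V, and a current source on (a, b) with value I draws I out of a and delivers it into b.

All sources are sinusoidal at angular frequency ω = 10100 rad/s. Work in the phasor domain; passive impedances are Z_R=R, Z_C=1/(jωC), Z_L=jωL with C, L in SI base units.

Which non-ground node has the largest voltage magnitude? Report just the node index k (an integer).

2

Apply KCL at each of the 4 non-ground nodes and solve the resulting linear system.
Node n1: branches {I1, R3, L2, R4, C1, I2, R8, I3} → V_1 = -0.8974+1.587j
Node n2: branches {L1, L4, R5, R8, I3} → V_2 = 3.188+1.994j
Node n3: branches {R1, R2, L1, L3, L4, L5, R7, I2, V1} → V_3 = 3.183+1.495j
Node n4: branches {I1, R2, R3, R4, L3, R6, V1} → V_4 = 1.463+1.495j
Source currents: i(V1)=1.655+0.3131j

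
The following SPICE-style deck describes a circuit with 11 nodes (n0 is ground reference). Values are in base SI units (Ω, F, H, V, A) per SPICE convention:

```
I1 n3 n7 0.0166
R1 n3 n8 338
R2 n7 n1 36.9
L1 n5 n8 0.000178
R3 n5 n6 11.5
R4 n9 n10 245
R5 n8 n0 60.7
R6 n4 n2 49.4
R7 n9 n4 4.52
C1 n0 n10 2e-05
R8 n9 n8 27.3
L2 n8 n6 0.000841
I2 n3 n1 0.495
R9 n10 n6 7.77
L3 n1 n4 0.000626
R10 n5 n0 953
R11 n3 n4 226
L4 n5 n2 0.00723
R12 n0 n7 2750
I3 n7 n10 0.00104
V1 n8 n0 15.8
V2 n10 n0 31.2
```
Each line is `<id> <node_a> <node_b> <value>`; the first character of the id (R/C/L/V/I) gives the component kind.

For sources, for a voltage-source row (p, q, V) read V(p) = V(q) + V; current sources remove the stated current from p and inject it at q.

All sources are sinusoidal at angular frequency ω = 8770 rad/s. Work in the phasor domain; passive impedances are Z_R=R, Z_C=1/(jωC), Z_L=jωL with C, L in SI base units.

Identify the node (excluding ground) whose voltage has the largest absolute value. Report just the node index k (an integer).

3

MNA unknowns: 10 node voltages V₁..V_10 plus 2 source currents (V1, V2)
I1: z[3]−=0.0166, z[7]+=0.0166
R1: Y=0.002959+0.000j on G[3,8]
R2: Y=0.02710+0.000j on G[7,1]
L1: Y=0.000-0.6406j on G[5,8]
R3: Y=0.08696+0.000j on G[5,6]
R4: Y=0.004082+0.000j on G[9,10]
R5: Y=0.01647+0.000j on G[8,0]
R6: Y=0.02024+0.000j on G[4,2]
R7: Y=0.2212+0.000j on G[9,4]
C1: Y=0.000+0.1754j on G[0,10]
R8: Y=0.03663+0.000j on G[9,8]
L2: Y=0.000-0.1356j on G[8,6]
I2: z[3]−=0.495, z[1]+=0.495
R9: Y=0.1287+0.000j on G[10,6]
L3: Y=0.000-0.1821j on G[1,4]
R10: Y=0.001049+0.000j on G[5,0]
R11: Y=0.004425+0.000j on G[3,4]
L4: Y=0.000-0.01577j on G[5,2]
R12: Y=0.0003636+0.000j on G[0,7]
I3: z[7]−=0.00104, z[10]+=0.00104
V1: row V8−V0=15.8, i_V1 at 8,0
V2: row V10−V0=31.2, i_V2 at 10,0
solve → V1=21.32+4.212j, V2=18.85+4.120j, V3=-50.19+0.8702j, V4=21.31+1.452j, V5=15.43+0.9592j, V6=22.10+4.350j, V7=21.61+4.156j, V8=15.80+0.000j, V9=20.70+1.226j, V10=31.20+0.000j
aux → i_V1=0.9281-0.5674j, i_V2=-1.212-4.908j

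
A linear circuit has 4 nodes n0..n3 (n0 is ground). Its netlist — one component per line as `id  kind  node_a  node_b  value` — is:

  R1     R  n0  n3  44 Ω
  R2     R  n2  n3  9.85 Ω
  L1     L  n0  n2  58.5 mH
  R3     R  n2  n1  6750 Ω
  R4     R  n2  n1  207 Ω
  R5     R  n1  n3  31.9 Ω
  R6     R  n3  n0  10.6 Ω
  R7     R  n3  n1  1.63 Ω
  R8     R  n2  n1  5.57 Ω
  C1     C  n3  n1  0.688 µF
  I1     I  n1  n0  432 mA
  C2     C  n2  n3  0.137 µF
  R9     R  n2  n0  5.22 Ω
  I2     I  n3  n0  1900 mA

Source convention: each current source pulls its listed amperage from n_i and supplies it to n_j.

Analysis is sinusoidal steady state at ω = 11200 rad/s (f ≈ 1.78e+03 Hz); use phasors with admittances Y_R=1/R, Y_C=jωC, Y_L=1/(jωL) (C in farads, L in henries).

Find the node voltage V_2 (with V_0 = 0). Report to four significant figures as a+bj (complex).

-5.942-0.04216j V

Element admittances at ω=11200 rad/s:
  Y(R1) = 0.02273+0.000j S between n0,n3
  Y(R2) = 0.1015+0.000j S between n2,n3
  Y(L1) = 0.000-0.001526j S between n0,n2
  Y(R3) = 0.0001481+0.000j S between n2,n1
  Y(R4) = 0.004831+0.000j S between n2,n1
  Y(R5) = 0.03135+0.000j S between n1,n3
  Y(R6) = 0.09434+0.000j S between n3,n0
  Y(R7) = 0.6135+0.000j S between n3,n1
  Y(R8) = 0.1795+0.000j S between n2,n1
  Y(C1) = 0.000+0.007706j S between n3,n1
  I1: injects 0.432 A into n0 (from n1)
  Y(C2) = 0.000+0.001534j S between n2,n3
  Y(R9) = 0.1916+0.000j S between n2,n0
  I2: injects 1.9 A into n0 (from n3)
Assemble and solve the 3×3 MNA system:
  V(n1)=-9.771-0.01993j  V(n2)=-5.942-0.04216j  V(n3)=-10.20-0.008482j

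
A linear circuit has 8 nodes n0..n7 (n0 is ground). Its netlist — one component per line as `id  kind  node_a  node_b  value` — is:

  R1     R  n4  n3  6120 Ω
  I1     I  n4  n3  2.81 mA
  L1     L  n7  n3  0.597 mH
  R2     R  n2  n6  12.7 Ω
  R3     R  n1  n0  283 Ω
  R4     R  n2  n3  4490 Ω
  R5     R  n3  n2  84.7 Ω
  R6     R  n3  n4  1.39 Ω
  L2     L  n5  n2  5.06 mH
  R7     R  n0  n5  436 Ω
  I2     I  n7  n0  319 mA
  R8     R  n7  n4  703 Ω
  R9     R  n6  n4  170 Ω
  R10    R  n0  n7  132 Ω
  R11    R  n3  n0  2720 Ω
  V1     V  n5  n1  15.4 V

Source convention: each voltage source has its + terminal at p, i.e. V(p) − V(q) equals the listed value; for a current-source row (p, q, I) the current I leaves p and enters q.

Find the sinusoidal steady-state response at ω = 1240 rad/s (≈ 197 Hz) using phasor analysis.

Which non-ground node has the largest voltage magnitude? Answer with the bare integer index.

Apply KCL at each of the 7 non-ground nodes and solve the resulting linear system.
Node n1: branches {R3, V1} → V_1 = -30.00+0.4737j
Node n2: branches {R2, R4, R5, L2} → V_2 = -14.61-0.4014j
Node n3: branches {R1, I1, L1, R4, R5, R6, R11} → V_3 = -22.60-0.2432j
Node n4: branches {R1, I1, R6, R8, R9} → V_4 = -22.54-0.2446j
Node n5: branches {L2, R7, V1} → V_5 = -14.60+0.4737j
Node n6: branches {R2, R9} → V_6 = -15.16-0.3905j
Node n7: branches {L1, I2, R8, R10} → V_7 = -22.60-0.3526j
Source currents: i(V1)=-0.1060+0.001674j

1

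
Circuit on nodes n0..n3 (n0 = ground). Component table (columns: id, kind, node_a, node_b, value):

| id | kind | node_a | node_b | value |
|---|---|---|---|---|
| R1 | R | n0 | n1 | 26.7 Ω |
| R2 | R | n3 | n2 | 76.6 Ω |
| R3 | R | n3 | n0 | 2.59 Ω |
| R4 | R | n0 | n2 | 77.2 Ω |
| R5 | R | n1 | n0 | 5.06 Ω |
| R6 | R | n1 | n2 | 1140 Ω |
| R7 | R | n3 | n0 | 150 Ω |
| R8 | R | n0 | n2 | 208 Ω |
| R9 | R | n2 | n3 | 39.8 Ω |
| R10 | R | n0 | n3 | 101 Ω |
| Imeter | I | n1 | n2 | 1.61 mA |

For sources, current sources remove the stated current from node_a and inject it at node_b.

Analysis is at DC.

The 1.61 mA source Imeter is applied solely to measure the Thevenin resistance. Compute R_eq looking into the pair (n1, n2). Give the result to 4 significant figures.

Apply KCL at each of the 3 non-ground nodes and solve the resulting linear system.
Node n1: branches {R1, R5, R6, Imeter} → V_1 = -0.006712
Node n2: branches {R2, R4, R6, R8, R9, Imeter} → V_2 = 0.02998
Node n3: branches {R2, R3, R7, R9, R10} → V_3 = 0.002596

R_eq = 22.79 Ω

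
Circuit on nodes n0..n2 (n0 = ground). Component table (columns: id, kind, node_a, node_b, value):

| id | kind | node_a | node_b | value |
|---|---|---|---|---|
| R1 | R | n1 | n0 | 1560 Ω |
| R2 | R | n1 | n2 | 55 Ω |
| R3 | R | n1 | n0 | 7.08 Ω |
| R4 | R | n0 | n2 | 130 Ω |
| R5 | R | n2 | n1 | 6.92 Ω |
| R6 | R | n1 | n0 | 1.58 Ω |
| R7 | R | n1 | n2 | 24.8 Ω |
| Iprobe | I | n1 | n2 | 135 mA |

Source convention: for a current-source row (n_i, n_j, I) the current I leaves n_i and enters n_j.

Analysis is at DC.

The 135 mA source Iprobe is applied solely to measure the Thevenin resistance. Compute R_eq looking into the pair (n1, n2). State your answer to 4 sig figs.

Element admittances at DC:
  Y(R1) = 0.0006410 S between n1,n0
  Y(R2) = 0.01818 S between n1,n2
  Y(R3) = 0.1412 S between n1,n0
  Y(R4) = 0.007692 S between n0,n2
  Y(R5) = 0.1445 S between n2,n1
  Y(R6) = 0.6329 S between n1,n0
  Y(R7) = 0.04032 S between n1,n2
  Iprobe: injects 0.135 A into n2 (from n1)
Assemble and solve the 2×2 MNA system:
  V(n1)=-0.006301  V(n2)=0.6346

R_eq = 4.748 Ω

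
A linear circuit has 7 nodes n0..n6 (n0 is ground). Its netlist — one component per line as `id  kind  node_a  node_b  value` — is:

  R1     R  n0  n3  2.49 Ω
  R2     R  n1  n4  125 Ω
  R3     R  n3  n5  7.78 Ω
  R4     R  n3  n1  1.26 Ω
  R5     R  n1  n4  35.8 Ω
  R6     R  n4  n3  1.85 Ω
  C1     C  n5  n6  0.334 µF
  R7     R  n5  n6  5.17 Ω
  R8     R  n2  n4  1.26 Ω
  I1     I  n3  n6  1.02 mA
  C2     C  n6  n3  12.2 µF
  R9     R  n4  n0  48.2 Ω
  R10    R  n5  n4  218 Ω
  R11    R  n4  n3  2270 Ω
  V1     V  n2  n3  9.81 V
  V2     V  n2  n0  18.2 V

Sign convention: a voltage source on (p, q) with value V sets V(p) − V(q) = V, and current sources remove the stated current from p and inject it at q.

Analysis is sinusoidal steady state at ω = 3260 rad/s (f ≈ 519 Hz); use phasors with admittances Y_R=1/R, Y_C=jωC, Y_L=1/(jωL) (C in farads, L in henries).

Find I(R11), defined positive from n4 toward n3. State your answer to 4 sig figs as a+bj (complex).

0.002405-6.936e-08j A

Apply KCL at each of the 6 non-ground nodes and solve the resulting linear system.
Node n1: branches {R2, R4, R5} → V_1 = 8.626-6.819e-06j
Node n2: branches {R8, V1, V2} → V_2 = 18.20+0.000j
Node n3: branches {R1, R3, R4, R6, I1, C2, R11, V1} → V_3 = 8.390+0.000j
Node n4: branches {R2, R5, R6, R8, R9, R10, R11} → V_4 = 13.85-0.0001574j
Node n5: branches {R3, C1, R7, R10} → V_5 = 8.562-0.04786j
Node n6: branches {C1, R7, I1, C2} → V_6 = 8.550-0.08072j
Source currents: i(V1)=0.2040-0.0001282j, i(V2)=-3.657+3.266e-06j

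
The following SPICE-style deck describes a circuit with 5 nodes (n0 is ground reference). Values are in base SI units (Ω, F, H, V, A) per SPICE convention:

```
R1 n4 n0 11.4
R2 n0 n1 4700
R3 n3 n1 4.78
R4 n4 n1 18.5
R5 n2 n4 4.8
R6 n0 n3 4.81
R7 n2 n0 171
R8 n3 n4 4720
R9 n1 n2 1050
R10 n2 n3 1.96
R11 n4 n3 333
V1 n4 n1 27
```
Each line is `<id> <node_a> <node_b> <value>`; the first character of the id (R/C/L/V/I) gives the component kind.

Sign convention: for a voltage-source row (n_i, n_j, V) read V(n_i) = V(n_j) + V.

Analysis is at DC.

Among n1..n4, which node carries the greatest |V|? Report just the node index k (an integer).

1

Element admittances at DC:
  Y(R1) = 0.08772 S between n4,n0
  Y(R2) = 0.0002128 S between n0,n1
  Y(R3) = 0.2092 S between n3,n1
  Y(R4) = 0.05405 S between n4,n1
  Y(R5) = 0.2083 S between n2,n4
  Y(R6) = 0.2079 S between n0,n3
  Y(R7) = 0.005848 S between n2,n0
  Y(R8) = 0.0002119 S between n3,n4
  Y(R9) = 0.0009524 S between n1,n2
  Y(R10) = 0.5102 S between n2,n3
  Y(R11) = 0.003003 S between n4,n3
  V1: constraint V(n4)−V(n1) = 27
Assemble and solve the 5×5 MNA system:
  V(n1)=-17.55  V(n2)=-0.09884  V(n3)=-3.967  V(n4)=9.451
  i(V1)=-4.321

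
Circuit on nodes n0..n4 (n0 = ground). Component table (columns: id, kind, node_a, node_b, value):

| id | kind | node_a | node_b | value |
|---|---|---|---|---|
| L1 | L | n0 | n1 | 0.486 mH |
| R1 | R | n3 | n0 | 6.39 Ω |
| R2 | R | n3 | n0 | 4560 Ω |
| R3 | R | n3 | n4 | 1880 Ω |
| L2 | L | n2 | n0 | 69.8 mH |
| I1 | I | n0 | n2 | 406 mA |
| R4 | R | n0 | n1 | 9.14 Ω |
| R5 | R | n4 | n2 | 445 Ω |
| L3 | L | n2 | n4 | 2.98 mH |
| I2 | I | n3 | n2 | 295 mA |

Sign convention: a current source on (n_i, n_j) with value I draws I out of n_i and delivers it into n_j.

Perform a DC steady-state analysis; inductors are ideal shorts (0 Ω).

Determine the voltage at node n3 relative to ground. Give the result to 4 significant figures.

-1.876 V

Element admittances at DC:
  L1: short n0↔n1 (DC inductor)
  Y(R1) = 0.1565 S between n3,n0
  Y(R2) = 0.0002193 S between n3,n0
  Y(R3) = 0.0005319 S between n3,n4
  L2: short n2↔n0 (DC inductor)
  I1: injects 0.406 A into n2 (from n0)
  Y(R4) = 0.1094 S between n0,n1
  Y(R5) = 0.002247 S between n4,n2
  L3: short n2↔n4 (DC inductor)
  I2: injects 0.295 A into n2 (from n3)
Assemble and solve the 7×7 MNA system:
  V(n1)=0.000  V(n2)=0.000  V(n3)=-1.876  V(n4)=0.000
  i(L1)=0.000  i(L2)=0.7000  i(L3)=0.0009979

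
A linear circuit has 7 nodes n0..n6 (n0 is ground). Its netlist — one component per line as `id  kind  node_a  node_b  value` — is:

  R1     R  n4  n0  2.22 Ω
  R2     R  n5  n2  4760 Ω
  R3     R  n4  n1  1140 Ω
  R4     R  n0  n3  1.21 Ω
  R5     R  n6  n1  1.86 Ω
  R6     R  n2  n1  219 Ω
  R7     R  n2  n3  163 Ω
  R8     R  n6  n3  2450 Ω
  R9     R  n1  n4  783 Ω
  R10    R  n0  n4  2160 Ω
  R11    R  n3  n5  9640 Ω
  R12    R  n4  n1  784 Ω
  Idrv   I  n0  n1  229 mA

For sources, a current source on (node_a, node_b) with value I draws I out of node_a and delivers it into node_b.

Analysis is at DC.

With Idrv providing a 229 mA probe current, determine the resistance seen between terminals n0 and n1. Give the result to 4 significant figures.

R_eq = 155.5 Ω

MNA unknowns: 6 node voltages V₁..V_6
R1: Y=0.4505 on G[4,0]
R2: Y=0.0002101 on G[5,2]
R3: Y=0.0008772 on G[4,1]
R4: Y=0.8264 on G[0,3]
R5: Y=0.5376 on G[6,1]
R6: Y=0.004566 on G[2,1]
R7: Y=0.006135 on G[2,3]
R8: Y=0.0004082 on G[6,3]
R9: Y=0.001277 on G[1,4]
R10: Y=0.0004630 on G[0,4]
R11: Y=0.0001037 on G[3,5]
R12: Y=0.001276 on G[4,1]
Idrv: z[0]−=0.229, z[1]+=0.229
solve → V1=35.61, V2=15.17, V3=0.1304, V4=0.2688, V5=10.20, V6=35.58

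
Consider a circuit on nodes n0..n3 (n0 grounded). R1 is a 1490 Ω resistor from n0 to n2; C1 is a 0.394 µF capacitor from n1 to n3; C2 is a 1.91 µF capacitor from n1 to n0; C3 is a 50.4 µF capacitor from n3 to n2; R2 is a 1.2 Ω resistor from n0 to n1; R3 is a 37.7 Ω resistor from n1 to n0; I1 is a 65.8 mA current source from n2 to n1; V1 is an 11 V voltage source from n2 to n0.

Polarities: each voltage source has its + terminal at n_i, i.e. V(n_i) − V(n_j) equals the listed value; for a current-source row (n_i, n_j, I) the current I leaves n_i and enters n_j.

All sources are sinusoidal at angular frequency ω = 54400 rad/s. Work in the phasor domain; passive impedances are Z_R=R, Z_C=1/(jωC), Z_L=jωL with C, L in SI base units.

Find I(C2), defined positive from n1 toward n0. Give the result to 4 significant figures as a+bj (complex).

MNA unknowns: 3 node voltages V₁..V_3 plus 1 source current (V1)
R1: Y=0.0006711+0.000j on G[0,2]
C1: Y=0.000+0.02143j on G[1,3]
C2: Y=0.000+0.1039j on G[1,0]
C3: Y=0.000+2.742j on G[3,2]
R2: Y=0.8333+0.000j on G[0,1]
R3: Y=0.02653+0.000j on G[1,0]
I1: z[2]−=0.0658, z[1]+=0.0658
V1: row V2−V0=11, i_V1 at 2,0
solve → V1=0.1137+0.2555j, V2=11.00+0.000j, V3=10.92+0.001982j
aux → i_V1=-0.07862-0.2315j

-0.02655+0.01182j A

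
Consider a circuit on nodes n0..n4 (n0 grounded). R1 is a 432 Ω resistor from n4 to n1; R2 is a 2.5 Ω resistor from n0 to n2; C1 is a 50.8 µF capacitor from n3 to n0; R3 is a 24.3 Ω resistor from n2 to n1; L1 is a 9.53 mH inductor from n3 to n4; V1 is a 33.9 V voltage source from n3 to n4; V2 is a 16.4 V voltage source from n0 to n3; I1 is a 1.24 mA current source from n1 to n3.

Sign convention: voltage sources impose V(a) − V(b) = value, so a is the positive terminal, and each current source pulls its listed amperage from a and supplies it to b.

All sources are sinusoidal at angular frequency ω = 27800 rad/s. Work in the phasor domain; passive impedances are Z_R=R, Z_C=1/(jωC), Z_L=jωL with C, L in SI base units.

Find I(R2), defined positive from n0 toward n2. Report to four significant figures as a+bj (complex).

0.1108+0.000j A

MNA unknowns: 4 node voltages V₁..V_4 plus 2 source currents (V1, V2)
R1: Y=0.002315+0.000j on G[4,1]
R2: Y=0.4000+0.000j on G[0,2]
C1: Y=0.000+1.412j on G[3,0]
R3: Y=0.04115+0.000j on G[2,1]
L1: Y=0.000-0.003775j on G[3,4]
V1: row V3−V4=33.9, i_V1 at 3,4
V2: row V0−V3=16.4, i_V2 at 0,3
I1: z[1]−=0.00124, z[3]+=0.00124
solve → V1=-2.969+0.000j, V2=-0.2770+0.000j, V3=-16.40+0.000j, V4=-50.30+0.000j
aux → i_V1=-0.1096+0.1280j, i_V2=-0.1108-23.16j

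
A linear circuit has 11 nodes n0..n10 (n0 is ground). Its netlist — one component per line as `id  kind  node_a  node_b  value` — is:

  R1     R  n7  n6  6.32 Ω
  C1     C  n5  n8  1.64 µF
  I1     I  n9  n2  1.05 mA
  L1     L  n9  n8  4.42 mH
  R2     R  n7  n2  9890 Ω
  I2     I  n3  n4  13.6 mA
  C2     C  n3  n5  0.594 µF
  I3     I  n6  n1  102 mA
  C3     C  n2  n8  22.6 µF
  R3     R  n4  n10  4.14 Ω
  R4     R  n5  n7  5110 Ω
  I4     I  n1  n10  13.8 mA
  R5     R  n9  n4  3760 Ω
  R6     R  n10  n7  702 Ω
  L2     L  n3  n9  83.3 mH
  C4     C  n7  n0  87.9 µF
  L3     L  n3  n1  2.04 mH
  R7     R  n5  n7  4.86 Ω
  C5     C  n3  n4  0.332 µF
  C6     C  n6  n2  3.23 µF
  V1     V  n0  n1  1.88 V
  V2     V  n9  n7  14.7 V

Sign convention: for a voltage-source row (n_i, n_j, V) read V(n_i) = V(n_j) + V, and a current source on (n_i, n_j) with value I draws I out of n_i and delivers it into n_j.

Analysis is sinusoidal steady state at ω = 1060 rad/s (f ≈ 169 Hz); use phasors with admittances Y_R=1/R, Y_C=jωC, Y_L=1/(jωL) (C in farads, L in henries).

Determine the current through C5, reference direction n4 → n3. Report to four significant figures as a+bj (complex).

Apply KCL at each of the 10 non-ground nodes and solve the resulting linear system.
Node n1: branches {I3, I4, L3, V1} → V_1 = -1.880+0.000j
Node n2: branches {I1, R2, C3, C6} → V_2 = 15.20+0.9610j
Node n3: branches {I2, C2, L2, L3, C5} → V_3 = -1.454-0.005473j
Node n4: branches {I2, R3, R5, C5} → V_4 = 19.94-3.556j
Node n5: branches {C1, C2, R4, R7} → V_5 = 2.120+1.035j
Node n6: branches {R1, I3, C6} → V_6 = 1.477+1.216j
Node n7: branches {R1, R2, R4, R6, C4, R7, V2} → V_7 = 2.116+0.9195j
Node n8: branches {C1, L1, C3} → V_8 = 17.16+0.9131j
Node n9: branches {I1, L1, R5, L2, V2} → V_9 = 16.82+0.9195j
Node n10: branches {R3, I4, R6} → V_10 = 19.89-3.530j
Source currents: i(V1)=-0.08567+0.1971j, i(V2)=-0.01205+0.1326j

0.001250+0.007528j A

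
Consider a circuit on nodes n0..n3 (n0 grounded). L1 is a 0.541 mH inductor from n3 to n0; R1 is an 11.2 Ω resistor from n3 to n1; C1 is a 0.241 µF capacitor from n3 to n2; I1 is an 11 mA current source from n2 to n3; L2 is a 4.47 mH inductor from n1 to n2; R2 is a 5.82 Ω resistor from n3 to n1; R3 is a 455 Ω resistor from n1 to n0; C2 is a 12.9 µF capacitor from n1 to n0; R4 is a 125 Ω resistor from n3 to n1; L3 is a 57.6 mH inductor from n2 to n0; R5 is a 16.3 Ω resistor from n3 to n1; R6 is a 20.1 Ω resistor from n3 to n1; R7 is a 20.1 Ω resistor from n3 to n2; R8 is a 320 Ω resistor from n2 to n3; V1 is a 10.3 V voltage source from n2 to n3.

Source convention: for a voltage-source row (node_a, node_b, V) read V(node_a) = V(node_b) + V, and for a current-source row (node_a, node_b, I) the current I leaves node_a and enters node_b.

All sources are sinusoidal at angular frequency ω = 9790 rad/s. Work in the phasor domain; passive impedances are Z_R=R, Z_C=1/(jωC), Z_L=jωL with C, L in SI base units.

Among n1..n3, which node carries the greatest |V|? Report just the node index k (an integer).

Apply KCL at each of the 3 non-ground nodes and solve the resulting linear system.
Node n1: branches {R1, L2, R2, R3, C2, R4, R5, R6} → V_1 = -1.038-0.8072j
Node n2: branches {C1, I1, L2, L3, R7, R8, V1} → V_2 = 9.507-0.5230j
Node n3: branches {L1, R1, C1, I1, R2, R4, R5, R6, R7, R8, V1} → V_3 = -0.7931-0.5230j
Source currents: i(V1)=-0.5612+0.2335j

2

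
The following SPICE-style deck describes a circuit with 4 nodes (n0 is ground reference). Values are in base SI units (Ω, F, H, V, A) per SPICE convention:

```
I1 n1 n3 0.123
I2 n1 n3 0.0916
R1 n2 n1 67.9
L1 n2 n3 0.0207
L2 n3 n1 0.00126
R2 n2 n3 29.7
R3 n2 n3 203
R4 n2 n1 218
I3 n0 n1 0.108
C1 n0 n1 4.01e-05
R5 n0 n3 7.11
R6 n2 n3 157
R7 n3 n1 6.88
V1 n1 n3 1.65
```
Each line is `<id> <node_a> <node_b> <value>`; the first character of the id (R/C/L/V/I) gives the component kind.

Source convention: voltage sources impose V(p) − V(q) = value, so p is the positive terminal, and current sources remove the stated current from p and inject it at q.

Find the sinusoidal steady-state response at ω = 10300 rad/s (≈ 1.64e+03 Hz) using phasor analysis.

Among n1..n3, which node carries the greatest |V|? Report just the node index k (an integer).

Apply KCL at each of the 3 non-ground nodes and solve the resulting linear system.
Node n1: branches {I1, I2, R1, L2, R4, I3, C1, R7, V1} → V_1 = 0.2512-0.7378j
Node n2: branches {R1, L1, R2, R3, R4, R6} → V_2 = -0.9056-0.7018j
Node n3: branches {I1, I2, L1, L2, R2, R3, R5, R6, R7, V1} → V_3 = -1.399-0.7378j
Source currents: i(V1)=-0.6735+0.02406j

3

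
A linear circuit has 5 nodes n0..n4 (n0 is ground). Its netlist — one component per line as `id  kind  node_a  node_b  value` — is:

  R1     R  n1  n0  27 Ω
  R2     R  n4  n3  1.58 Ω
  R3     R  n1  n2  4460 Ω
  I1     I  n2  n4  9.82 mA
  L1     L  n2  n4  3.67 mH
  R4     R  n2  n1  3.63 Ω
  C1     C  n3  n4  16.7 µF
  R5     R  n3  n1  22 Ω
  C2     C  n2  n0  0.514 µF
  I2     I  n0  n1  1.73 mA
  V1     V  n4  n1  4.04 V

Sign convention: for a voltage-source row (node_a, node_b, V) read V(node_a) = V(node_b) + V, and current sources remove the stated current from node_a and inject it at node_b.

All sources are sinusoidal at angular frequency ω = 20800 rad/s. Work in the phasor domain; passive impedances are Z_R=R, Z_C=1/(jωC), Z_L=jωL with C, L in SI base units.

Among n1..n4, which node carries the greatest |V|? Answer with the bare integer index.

Apply KCL at each of the 4 non-ground nodes and solve the resulting linear system.
Node n1: branches {R1, R3, R4, R5, I2, V1} → V_1 = -0.005476+0.01125j
Node n2: branches {R3, I1, L1, R4, C2} → V_2 = -0.03898-0.1808j
Node n3: branches {R2, C1, R5} → V_3 = 3.820+0.1211j
Node n4: branches {R2, I1, L1, C1, V1} → V_4 = 4.035+0.01125j
Source currents: i(V1)=-0.1666+0.04837j

4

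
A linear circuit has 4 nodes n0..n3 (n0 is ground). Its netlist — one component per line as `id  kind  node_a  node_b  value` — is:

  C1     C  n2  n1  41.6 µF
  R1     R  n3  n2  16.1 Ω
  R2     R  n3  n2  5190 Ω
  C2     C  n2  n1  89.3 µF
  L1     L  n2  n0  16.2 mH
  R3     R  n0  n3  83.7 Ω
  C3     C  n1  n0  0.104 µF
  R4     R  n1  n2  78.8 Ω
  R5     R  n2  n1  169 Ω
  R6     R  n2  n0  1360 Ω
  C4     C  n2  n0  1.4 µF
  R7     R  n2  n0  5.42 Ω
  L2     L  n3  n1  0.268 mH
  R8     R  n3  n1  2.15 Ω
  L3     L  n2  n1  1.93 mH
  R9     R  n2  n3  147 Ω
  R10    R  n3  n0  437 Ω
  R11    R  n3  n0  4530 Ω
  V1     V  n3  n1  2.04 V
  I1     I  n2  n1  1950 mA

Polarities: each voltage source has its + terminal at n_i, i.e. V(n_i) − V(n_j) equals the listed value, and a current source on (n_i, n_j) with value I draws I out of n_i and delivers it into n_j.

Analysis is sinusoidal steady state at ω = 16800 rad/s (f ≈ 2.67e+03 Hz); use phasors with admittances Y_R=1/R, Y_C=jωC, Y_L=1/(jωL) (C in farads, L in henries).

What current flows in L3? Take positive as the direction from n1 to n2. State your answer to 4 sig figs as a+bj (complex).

-0.02527-0.001178j A

Element admittances at ω=16800 rad/s:
  Y(C1) = 0.000+0.6989j S between n2,n1
  Y(R1) = 0.06211+0.000j S between n3,n2
  Y(R2) = 0.0001927+0.000j S between n3,n2
  Y(C2) = 0.000+1.500j S between n2,n1
  Y(L1) = 0.000-0.003674j S between n2,n0
  Y(R3) = 0.01195+0.000j S between n0,n3
  Y(C3) = 0.000+0.001747j S between n1,n0
  Y(R4) = 0.01269+0.000j S between n1,n2
  Y(R5) = 0.005917+0.000j S between n2,n1
  Y(R6) = 0.0007353+0.000j S between n2,n0
  Y(C4) = 0.000+0.02352j S between n2,n0
  Y(R7) = 0.1845+0.000j S between n2,n0
  Y(L2) = 0.000-0.2221j S between n3,n1
  Y(R8) = 0.4651+0.000j S between n3,n1
  Y(L3) = 0.000-0.03084j S between n2,n1
  Y(R9) = 0.006803+0.000j S between n2,n3
  Y(R10) = 0.002288+0.000j S between n3,n0
  Y(R11) = 0.0002208+0.000j S between n3,n0
  V1: constraint V(n3)−V(n1) = 2.04
  I1: injects 1.95 A into n1 (from n2)
Assemble and solve the 4×4 MNA system:
  V(n1)=-0.1113-0.7442j  V(n2)=-0.1495+0.07514j  V(n3)=1.929-0.7442j
  i(V1)=-1.120+0.5205j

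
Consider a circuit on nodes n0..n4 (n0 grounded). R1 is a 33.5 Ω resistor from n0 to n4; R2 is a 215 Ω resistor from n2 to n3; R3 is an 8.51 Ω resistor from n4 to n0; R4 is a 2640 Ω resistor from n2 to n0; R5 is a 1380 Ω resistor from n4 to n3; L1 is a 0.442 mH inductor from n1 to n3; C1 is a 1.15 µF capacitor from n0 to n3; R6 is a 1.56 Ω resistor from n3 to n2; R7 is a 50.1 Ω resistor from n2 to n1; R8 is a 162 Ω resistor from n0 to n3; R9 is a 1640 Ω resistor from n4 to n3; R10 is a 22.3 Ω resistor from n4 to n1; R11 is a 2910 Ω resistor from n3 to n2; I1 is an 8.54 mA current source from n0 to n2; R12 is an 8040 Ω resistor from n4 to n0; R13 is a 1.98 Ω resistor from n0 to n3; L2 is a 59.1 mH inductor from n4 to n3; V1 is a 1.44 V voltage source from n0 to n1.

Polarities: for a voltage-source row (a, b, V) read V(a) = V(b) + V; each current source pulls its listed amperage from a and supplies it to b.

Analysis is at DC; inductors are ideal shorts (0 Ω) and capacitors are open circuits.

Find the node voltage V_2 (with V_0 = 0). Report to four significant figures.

-1.426 V

Element admittances at DC:
  Y(R1) = 0.02985 S between n0,n4
  Y(R2) = 0.004651 S between n2,n3
  Y(R3) = 0.1175 S between n4,n0
  Y(R4) = 0.0003788 S between n2,n0
  Y(R5) = 0.0007246 S between n4,n3
  L1: short n1↔n3 (DC inductor)
  Y(C1) = 0.000 S between n0,n3
  Y(R6) = 0.6410 S between n3,n2
  Y(R7) = 0.01996 S between n2,n1
  Y(R8) = 0.006173 S between n0,n3
  Y(R9) = 0.0006098 S between n4,n3
  Y(R10) = 0.04484 S between n4,n1
  Y(R11) = 0.0003436 S between n3,n2
  I1: injects 0.00854 A into n2 (from n0)
  Y(R12) = 0.0001244 S between n4,n0
  Y(R13) = 0.5051 S between n0,n3
  L2: short n4↔n3 (DC inductor)
  V1: constraint V(n0)−V(n1) = 1.44
Assemble and solve the 7×7 MNA system:
  V(n1)=-1.440  V(n2)=-1.426  V(n3)=-1.440  V(n4)=-1.440
  i(L1)=-0.9573  i(L2)=0.2124  i(V1)=-0.9576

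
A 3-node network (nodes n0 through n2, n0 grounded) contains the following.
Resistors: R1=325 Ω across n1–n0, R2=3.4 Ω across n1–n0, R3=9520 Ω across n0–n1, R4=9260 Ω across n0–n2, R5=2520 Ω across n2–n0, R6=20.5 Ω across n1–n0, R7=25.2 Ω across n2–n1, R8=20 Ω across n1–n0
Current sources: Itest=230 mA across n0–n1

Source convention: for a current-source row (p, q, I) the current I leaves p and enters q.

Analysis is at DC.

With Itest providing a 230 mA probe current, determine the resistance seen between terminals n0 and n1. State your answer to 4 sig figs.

Element admittances at DC:
  Y(R1) = 0.003077 S between n1,n0
  Y(R2) = 0.2941 S between n1,n0
  Y(R3) = 0.0001050 S between n0,n1
  Y(R4) = 0.0001080 S between n0,n2
  Y(R5) = 0.0003968 S between n2,n0
  Y(R6) = 0.04878 S between n1,n0
  Y(R7) = 0.03968 S between n2,n1
  Y(R8) = 0.05000 S between n1,n0
  Itest: injects 0.23 A into n1 (from n0)
Assemble and solve the 2×2 MNA system:
  V(n1)=0.5800  V(n2)=0.5727

R_eq = 2.522 Ω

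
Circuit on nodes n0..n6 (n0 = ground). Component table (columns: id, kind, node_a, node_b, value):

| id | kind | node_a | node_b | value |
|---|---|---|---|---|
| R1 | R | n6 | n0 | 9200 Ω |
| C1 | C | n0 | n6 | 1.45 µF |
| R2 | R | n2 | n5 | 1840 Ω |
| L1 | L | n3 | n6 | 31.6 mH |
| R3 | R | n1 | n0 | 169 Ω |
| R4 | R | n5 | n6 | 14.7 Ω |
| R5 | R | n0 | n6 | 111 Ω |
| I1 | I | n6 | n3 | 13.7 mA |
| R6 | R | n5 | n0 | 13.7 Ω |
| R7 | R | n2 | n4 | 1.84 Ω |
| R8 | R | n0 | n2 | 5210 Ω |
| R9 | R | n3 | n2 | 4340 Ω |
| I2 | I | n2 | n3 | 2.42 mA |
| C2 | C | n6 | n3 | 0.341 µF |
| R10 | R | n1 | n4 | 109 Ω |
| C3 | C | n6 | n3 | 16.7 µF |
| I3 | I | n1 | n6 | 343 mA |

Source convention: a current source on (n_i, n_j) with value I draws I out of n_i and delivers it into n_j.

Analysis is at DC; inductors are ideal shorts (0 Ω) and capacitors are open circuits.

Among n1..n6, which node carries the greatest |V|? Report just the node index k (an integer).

1

Element admittances at DC:
  Y(R1) = 0.0001087 S between n6,n0
  Y(C1) = 0.000 S between n0,n6
  Y(R2) = 0.0005435 S between n2,n5
  L1: short n3↔n6 (DC inductor)
  Y(R3) = 0.005917 S between n1,n0
  Y(R4) = 0.06803 S between n5,n6
  Y(R5) = 0.009009 S between n0,n6
  I1: injects 0.0137 A into n3 (from n6)
  Y(R6) = 0.07299 S between n5,n0
  Y(R7) = 0.5435 S between n2,n4
  Y(R8) = 0.0001919 S between n0,n2
  Y(R9) = 0.0002304 S between n3,n2
  I2: injects 0.00242 A into n3 (from n2)
  Y(C2) = 0.000 S between n6,n3
  Y(R10) = 0.009174 S between n1,n4
  Y(C3) = 0.000 S between n6,n3
  I3: injects 0.343 A into n6 (from n1)
Assemble and solve the 7×7 MNA system:
  V(n1)=-50.38  V(n2)=-45.40  V(n3)=7.231  V(n4)=-45.49  V(n5)=3.300  V(n6)=7.231
  i(L1)=0.003992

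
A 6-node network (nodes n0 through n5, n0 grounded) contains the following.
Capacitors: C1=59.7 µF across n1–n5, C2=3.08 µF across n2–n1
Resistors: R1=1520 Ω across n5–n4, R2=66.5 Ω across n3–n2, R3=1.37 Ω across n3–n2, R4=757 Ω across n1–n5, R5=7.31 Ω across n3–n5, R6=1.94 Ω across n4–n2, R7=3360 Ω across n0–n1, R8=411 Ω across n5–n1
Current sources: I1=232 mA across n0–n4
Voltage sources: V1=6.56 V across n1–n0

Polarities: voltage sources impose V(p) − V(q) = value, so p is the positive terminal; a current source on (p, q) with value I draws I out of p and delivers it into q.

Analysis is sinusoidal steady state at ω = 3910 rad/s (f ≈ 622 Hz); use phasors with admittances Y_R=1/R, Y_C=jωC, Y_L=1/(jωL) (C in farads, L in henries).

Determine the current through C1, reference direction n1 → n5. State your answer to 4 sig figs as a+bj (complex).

MNA unknowns: 5 node voltages V₁..V_5 plus 1 source current (V1)
C1: Y=0.000+0.2334j on G[1,5]
R1: Y=0.0006579+0.000j on G[5,4]
R2: Y=0.01504+0.000j on G[3,2]
C2: Y=0.000+0.01204j on G[2,1]
R3: Y=0.7299+0.000j on G[3,2]
R4: Y=0.001321+0.000j on G[1,5]
R5: Y=0.1368+0.000j on G[3,5]
R6: Y=0.5155+0.000j on G[4,2]
R7: Y=0.0002976+0.000j on G[0,1]
R8: Y=0.002433+0.000j on G[5,1]
I1: z[0]−=0.232, z[4]+=0.232
V1: row V1−V0=6.56, i_V1 at 1,0
solve → V1=6.560+0.000j, V2=8.359-1.124j, V3=8.068-1.095j, V4=8.806-1.123j, V5=6.482-0.9372j
aux → i_V1=0.2300+0.000j

-0.2188+0.01815j A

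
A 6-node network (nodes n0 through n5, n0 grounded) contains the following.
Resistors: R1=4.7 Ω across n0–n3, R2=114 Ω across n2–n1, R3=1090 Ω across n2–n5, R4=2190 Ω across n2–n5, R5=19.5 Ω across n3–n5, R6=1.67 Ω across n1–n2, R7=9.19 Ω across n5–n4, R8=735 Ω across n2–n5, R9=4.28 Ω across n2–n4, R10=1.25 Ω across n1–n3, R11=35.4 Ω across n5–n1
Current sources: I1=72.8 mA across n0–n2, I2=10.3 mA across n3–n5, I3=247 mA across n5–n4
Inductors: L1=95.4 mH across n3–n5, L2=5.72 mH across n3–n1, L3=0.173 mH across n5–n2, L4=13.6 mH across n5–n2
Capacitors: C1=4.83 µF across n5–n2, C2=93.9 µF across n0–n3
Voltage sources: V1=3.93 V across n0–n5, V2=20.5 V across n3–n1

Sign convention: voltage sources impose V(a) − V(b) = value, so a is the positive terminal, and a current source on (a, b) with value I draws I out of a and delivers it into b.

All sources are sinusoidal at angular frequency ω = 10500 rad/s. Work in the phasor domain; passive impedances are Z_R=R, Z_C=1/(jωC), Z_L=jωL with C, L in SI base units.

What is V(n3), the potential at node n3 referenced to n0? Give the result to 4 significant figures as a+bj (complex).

MNA unknowns: 5 node voltages V₁..V_5 plus 2 source currents (V1, V2)
R1: Y=0.2128+0.000j on G[0,3]
I1: z[0]−=0.0728, z[2]+=0.0728
I2: z[3]−=0.0103, z[5]+=0.0103
L1: Y=0.000-0.0009983j on G[3,5]
R2: Y=0.008772+0.000j on G[2,1]
L2: Y=0.000-0.01665j on G[3,1]
L3: Y=0.000-0.5505j on G[5,2]
L4: Y=0.000-0.007003j on G[5,2]
R3: Y=0.0009174+0.000j on G[2,5]
R4: Y=0.0004566+0.000j on G[2,5]
C1: Y=0.000+0.05072j on G[5,2]
R5: Y=0.05128+0.000j on G[3,5]
R6: Y=0.5988+0.000j on G[1,2]
R7: Y=0.1088+0.000j on G[5,4]
C2: Y=0.000+0.9860j on G[0,3]
R8: Y=0.001361+0.000j on G[2,5]
R9: Y=0.2336+0.000j on G[2,4]
I3: z[5]−=0.247, z[4]+=0.247
R10: Y=0.8000+0.000j on G[1,3]
R11: Y=0.02825+0.000j on G[5,1]
V1: row V0−V5=3.93, i_V1 at 0,5
V2: row V3−V1=20.5, i_V2 at 3,1
solve → V1=-21.03-6.854j, V2=-10.60-11.02j, V3=-0.5316-6.854j, V4=-7.758-7.518j, V5=-3.930+0.000j
aux → i_V1=6.572-1.982j, i_V2=-23.22+2.679j

-0.5316-6.854j V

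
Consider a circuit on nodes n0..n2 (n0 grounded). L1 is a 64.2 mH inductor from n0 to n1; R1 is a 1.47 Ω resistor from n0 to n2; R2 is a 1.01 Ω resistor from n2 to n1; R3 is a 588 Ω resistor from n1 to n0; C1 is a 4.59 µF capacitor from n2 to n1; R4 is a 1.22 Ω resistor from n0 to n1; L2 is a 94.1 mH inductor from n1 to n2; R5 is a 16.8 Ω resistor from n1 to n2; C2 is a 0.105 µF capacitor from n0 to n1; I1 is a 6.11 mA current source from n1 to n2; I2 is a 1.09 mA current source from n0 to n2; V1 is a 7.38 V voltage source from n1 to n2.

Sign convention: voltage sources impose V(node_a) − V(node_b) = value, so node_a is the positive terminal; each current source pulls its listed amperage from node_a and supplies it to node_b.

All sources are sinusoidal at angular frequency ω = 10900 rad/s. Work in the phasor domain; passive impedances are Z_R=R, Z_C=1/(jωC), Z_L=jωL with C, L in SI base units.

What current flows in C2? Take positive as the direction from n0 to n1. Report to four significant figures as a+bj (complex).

7.252e-07-0.003827j A

Element admittances at ω=10900 rad/s:
  Y(L1) = 0.000-0.001429j S between n0,n1
  Y(R1) = 0.6803+0.000j S between n0,n2
  Y(R2) = 0.9901+0.000j S between n2,n1
  Y(R3) = 0.001701+0.000j S between n1,n0
  Y(C1) = 0.000+0.05003j S between n2,n1
  Y(R4) = 0.8197+0.000j S between n0,n1
  Y(L2) = 0.000-0.0009750j S between n1,n2
  Y(R5) = 0.05952+0.000j S between n1,n2
  Y(C2) = 0.000+0.001144j S between n0,n1
  I1: injects 0.00611 A into n2 (from n1)
  I2: injects 0.00109 A into n2 (from n0)
  V1: constraint V(n1)−V(n2) = 7.38
Assemble and solve the 3×3 MNA system:
  V(n1)=3.344+0.0006336j  V(n2)=-4.036+0.0006336j
  i(V1)=-10.50-0.3616j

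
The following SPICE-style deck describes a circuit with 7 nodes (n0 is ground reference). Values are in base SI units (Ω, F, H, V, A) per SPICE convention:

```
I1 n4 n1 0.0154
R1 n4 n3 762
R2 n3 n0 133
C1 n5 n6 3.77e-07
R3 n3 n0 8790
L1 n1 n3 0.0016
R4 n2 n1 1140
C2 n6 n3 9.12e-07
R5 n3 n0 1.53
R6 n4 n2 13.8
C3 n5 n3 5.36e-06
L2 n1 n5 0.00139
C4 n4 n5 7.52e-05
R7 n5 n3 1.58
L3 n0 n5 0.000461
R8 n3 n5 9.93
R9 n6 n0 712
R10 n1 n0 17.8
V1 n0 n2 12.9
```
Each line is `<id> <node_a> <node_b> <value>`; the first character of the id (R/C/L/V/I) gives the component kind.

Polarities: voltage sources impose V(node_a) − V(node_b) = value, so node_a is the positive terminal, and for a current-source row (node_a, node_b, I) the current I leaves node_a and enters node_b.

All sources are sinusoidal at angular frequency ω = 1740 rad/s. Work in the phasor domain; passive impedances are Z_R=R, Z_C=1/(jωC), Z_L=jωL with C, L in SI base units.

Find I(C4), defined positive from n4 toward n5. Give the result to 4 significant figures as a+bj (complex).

-0.7459-0.3761j A

Element admittances at ω=1740 rad/s:
  I1: injects 0.0154 A into n1 (from n4)
  Y(R1) = 0.001312+0.000j S between n4,n3
  Y(R2) = 0.007519+0.000j S between n3,n0
  Y(C1) = 0.000+0.0006560j S between n5,n6
  Y(R3) = 0.0001138+0.000j S between n3,n0
  Y(L1) = 0.000-0.3592j S between n1,n3
  Y(R4) = 0.0008772+0.000j S between n2,n1
  Y(C2) = 0.000+0.001587j S between n6,n3
  Y(R5) = 0.6536+0.000j S between n3,n0
  Y(R6) = 0.07246+0.000j S between n4,n2
  Y(C3) = 0.000+0.009326j S between n5,n3
  Y(L2) = 0.000-0.4135j S between n1,n5
  Y(C4) = 0.000+0.1308j S between n4,n5
  Y(R7) = 0.6329+0.000j S between n5,n3
  Y(L3) = 0.000-1.247j S between n0,n5
  Y(R8) = 0.1007+0.000j S between n3,n5
  Y(R9) = 0.001404+0.000j S between n6,n0
  Y(R10) = 0.05618+0.000j S between n1,n0
  V1: constraint V(n0)−V(n2) = 12.9
Assemble and solve the 7×7 MNA system:
  V(n1)=0.02931-0.4697j  V(n2)=-12.90+0.000j  V(n3)=0.01574-0.3173j  V(n4)=-2.769+5.093j  V(n5)=0.1059-0.6079j  V(n6)=0.2112-0.2700j
  i(V1)=-0.7455-0.3686j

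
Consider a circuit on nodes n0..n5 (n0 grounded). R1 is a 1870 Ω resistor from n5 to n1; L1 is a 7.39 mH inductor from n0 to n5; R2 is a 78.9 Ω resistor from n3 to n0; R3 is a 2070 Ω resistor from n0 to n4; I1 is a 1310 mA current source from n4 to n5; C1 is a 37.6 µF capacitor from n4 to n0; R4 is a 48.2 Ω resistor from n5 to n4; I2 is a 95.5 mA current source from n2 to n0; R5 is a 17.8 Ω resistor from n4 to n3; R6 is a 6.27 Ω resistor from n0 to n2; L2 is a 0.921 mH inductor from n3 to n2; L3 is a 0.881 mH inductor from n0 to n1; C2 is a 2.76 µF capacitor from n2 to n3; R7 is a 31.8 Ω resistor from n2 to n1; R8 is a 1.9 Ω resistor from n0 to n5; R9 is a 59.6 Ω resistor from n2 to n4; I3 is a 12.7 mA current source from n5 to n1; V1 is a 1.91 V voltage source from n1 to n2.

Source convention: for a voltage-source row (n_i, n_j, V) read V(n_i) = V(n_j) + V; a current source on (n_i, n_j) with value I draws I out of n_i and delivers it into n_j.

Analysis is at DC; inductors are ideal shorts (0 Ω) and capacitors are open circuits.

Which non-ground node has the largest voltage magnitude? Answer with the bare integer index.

4

Element admittances at DC:
  Y(R1) = 0.0005348 S between n5,n1
  L1: short n0↔n5 (DC inductor)
  Y(R2) = 0.01267 S between n3,n0
  Y(R3) = 0.0004831 S between n0,n4
  I1: injects 1.31 A into n5 (from n4)
  Y(C1) = 0.000 S between n4,n0
  Y(R4) = 0.02075 S between n5,n4
  I2: injects 0.0955 A into n0 (from n2)
  Y(R5) = 0.05618 S between n4,n3
  Y(R6) = 0.1595 S between n0,n2
  L2: short n3↔n2 (DC inductor)
  L3: short n0↔n1 (DC inductor)
  Y(C2) = 0.000 S between n2,n3
  Y(R7) = 0.03145 S between n2,n1
  Y(R8) = 0.5263 S between n0,n5
  Y(R9) = 0.01678 S between n2,n4
  I3: injects 0.0127 A into n1 (from n5)
  V1: constraint V(n1)−V(n2) = 1.91
Assemble and solve the 9×9 MNA system:
  V(n1)=0.000  V(n2)=-1.910  V(n3)=-1.910  V(n4)=-15.39  V(n5)=0.000
  i(L1)=-0.9781  i(L2)=-0.7330  i(L3)=0.7373  i(V1)=0.6899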